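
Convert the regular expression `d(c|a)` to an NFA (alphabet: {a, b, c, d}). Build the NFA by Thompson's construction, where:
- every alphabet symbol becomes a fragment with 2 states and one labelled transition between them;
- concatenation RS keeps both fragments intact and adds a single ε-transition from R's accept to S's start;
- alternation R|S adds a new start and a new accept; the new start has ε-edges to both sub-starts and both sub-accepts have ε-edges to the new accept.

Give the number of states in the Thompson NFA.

8

By structural recursion:
Each of the 3 symbol leaves contributes a 2-state fragment.
  c|a : 6 states
  d(c|a) : 8 states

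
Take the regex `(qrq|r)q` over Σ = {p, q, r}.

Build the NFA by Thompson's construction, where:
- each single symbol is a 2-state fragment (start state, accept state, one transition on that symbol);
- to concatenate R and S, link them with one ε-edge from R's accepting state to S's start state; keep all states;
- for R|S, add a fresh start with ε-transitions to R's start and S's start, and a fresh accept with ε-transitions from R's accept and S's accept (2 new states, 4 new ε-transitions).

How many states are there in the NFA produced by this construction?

12

By structural recursion:
Each of the 5 symbol leaves contributes a 2-state fragment.
  qrq : 6 states
  qrq|r : 10 states
  (qrq|r)q : 12 states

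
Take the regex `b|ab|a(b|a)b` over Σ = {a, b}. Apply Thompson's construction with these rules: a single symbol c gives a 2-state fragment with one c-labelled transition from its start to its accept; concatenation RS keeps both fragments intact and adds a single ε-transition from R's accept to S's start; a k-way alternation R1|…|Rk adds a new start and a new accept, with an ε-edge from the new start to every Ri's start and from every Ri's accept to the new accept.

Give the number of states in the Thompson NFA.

18

Bottom-up over the parse tree:
Each of the 7 symbol leaves contributes a 2-state fragment.
  ab → 4 states
  b|a → 6 states
  a(b|a)b → 10 states
  b|ab|a(b|a)b → 18 states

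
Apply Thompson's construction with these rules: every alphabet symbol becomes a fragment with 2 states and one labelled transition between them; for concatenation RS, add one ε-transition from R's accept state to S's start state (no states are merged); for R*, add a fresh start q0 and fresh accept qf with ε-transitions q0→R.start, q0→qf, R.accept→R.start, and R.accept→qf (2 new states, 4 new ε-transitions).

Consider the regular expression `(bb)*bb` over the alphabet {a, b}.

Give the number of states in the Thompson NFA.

Recursing over subexpressions:
Each of the 4 symbol leaves contributes a 2-state fragment.
  bb — 4 states
  (bb)* — 6 states
  (bb)*bb — 10 states

10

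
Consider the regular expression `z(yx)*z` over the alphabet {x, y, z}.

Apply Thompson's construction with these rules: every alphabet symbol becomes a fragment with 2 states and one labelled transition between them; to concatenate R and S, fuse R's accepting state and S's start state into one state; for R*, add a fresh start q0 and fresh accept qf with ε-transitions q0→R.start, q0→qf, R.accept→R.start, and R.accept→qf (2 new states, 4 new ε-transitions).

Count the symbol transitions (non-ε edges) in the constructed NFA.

4

Per subexpression:
Each of the 4 symbol leaves contributes exactly 1 symbol transition.
  yx = 2 symbol transitions
  (yx)* = 2 symbol transitions
  z(yx)*z = 4 symbol transitions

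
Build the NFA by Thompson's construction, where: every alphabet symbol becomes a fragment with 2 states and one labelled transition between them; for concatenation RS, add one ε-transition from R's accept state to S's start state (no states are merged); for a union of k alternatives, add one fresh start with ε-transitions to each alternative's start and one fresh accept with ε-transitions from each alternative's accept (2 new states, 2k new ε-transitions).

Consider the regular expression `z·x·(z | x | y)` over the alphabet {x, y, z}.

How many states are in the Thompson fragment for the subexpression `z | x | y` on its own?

8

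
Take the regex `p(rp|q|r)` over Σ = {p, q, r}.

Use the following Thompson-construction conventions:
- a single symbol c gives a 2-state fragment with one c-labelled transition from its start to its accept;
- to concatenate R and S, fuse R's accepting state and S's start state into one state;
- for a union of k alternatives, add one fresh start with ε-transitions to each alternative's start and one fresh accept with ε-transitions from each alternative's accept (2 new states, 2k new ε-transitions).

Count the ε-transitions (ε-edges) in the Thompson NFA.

6

Bottom-up over the parse tree:
Each of the 5 symbol leaves contributes 0 ε-transitions.
  rp = 0 ε-transitions
  rp|q|r = 6 ε-transitions
  p(rp|q|r) = 6 ε-transitions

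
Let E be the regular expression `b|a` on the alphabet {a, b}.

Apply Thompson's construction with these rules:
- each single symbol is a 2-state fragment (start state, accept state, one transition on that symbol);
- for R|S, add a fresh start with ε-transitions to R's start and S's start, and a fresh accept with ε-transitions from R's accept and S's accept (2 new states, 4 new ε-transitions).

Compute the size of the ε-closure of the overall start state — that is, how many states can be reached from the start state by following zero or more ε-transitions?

3

Compute the ε-closure size of each fragment's start state recursively; a symbol fragment's start has no outgoing ε-edge, so its closure is just itself (size 1).
  b|a → |ε-closure| = 1 + 1 + 1 = 3 (the new accept is not ε-reachable since no branch accepts ε)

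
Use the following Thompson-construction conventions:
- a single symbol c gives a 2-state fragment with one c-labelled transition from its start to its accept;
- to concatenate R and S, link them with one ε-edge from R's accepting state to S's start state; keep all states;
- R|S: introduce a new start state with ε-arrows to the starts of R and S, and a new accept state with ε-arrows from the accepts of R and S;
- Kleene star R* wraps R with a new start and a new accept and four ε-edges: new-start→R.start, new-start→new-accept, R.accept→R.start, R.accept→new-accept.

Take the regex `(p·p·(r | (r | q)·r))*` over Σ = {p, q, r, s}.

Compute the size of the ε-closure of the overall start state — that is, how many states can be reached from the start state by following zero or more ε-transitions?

3

Compute the ε-closure size of each fragment's start state recursively; a symbol fragment's start has no outgoing ε-edge, so its closure is just itself (size 1).
  r | q → C = 1 + 1 + 1 = 3 (the new accept is not ε-reachable since no branch accepts ε)
  (r | q)·r → C equals the left operand's closure size = 3 (its accept is not ε-reachable, so the closure stops there)
  r | (r | q)·r → C = 1 + 1 + 3 = 5 (the new accept is not ε-reachable since no branch accepts ε)
  p·p·(r | (r | q)·r) → C equals the left operand's closure size = 1 (its accept is not ε-reachable, so the closure stops there)
  (p·p·(r | (r | q)·r))* → the star's fresh start ε-reaches both the body's start and the fresh accept: C = 2 + 1 = 3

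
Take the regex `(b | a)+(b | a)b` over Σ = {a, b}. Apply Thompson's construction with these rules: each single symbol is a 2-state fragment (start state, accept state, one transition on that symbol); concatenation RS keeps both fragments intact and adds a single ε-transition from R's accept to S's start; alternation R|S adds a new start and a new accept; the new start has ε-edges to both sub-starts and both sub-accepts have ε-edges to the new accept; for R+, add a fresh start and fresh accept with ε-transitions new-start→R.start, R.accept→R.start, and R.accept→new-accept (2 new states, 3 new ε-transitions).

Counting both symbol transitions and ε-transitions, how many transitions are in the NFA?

18

Recursing over subexpressions:
Each of the 5 symbol leaves contributes 1 transition (1 symbol, 0 ε).
  b | a : 6 transitions (2 symbol, 4 ε)
  (b | a)+ : 9 transitions (2 symbol, 7 ε)
  b | a : 6 transitions (2 symbol, 4 ε)
  (b | a)+(b | a)b : 18 transitions (5 symbol, 13 ε)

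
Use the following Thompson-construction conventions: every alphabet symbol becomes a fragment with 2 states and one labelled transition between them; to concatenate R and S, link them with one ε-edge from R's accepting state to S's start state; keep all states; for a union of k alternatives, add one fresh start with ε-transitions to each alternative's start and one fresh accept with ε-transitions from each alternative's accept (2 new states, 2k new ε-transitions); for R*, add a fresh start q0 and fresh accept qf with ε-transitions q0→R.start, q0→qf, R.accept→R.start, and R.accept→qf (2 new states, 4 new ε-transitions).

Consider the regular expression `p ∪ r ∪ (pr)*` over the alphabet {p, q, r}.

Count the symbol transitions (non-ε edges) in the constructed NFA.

4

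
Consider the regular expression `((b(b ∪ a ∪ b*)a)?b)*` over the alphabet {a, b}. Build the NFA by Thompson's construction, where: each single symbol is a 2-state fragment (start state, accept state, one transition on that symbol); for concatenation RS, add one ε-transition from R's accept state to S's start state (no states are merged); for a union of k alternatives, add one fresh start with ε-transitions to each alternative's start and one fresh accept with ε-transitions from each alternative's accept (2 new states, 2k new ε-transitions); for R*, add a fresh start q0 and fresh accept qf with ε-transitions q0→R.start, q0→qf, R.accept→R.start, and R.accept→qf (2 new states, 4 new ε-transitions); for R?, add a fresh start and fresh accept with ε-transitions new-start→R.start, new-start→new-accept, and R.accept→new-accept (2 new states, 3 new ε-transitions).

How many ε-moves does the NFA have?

20

Bottom-up over the parse tree:
Each of the 6 symbol leaves contributes 0 ε-transitions.
  b* = 4 ε-transitions
  b ∪ a ∪ b* = 10 ε-transitions
  b(b ∪ a ∪ b*)a = 12 ε-transitions
  (b(b ∪ a ∪ b*)a)? = 15 ε-transitions
  (b(b ∪ a ∪ b*)a)?b = 16 ε-transitions
  ((b(b ∪ a ∪ b*)a)?b)* = 20 ε-transitions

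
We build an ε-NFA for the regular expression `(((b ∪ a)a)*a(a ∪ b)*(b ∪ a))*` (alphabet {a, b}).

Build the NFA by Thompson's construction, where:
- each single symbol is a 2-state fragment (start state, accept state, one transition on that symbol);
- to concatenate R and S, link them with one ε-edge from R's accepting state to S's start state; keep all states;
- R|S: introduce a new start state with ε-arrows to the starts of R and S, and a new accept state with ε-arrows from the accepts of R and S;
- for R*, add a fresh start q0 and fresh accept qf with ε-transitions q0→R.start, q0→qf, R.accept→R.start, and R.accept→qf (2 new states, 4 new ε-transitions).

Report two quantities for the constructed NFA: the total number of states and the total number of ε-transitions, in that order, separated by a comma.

28, 28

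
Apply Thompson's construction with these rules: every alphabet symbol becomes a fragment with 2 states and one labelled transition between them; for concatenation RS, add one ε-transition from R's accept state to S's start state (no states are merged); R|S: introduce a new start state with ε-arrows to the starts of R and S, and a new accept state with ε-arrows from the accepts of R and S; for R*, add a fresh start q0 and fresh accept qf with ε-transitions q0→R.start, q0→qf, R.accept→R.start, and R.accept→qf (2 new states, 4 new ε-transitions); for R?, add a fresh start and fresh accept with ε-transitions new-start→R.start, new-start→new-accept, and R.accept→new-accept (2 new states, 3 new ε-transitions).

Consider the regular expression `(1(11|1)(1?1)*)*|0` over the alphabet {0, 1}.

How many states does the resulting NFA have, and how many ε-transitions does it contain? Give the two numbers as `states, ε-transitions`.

Bottom-up over the parse tree:
Each of the 7 symbol leaves contributes 2 states and 0 ε-transitions.
  11 → 4 states, 1 ε-transition
  11|1 → 8 states, 5 ε-transitions
  1? → 4 states, 3 ε-transitions
  1?1 → 6 states, 4 ε-transitions
  (1?1)* → 8 states, 8 ε-transitions
  1(11|1)(1?1)* → 18 states, 15 ε-transitions
  (1(11|1)(1?1)*)* → 20 states, 19 ε-transitions
  (1(11|1)(1?1)*)*|0 → 24 states, 23 ε-transitions

24, 23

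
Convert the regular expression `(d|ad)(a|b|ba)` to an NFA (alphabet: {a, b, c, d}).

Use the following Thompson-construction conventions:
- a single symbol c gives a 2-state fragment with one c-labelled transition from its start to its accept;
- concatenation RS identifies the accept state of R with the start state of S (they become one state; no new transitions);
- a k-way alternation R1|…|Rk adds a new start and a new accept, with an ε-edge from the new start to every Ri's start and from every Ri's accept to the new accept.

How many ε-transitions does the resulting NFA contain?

10

Building bottom-up:
Each of the 7 symbol leaves contributes 0 ε-transitions.
  ad = 0 ε-transitions
  d|ad = 4 ε-transitions
  ba = 0 ε-transitions
  a|b|ba = 6 ε-transitions
  (d|ad)(a|b|ba) = 10 ε-transitions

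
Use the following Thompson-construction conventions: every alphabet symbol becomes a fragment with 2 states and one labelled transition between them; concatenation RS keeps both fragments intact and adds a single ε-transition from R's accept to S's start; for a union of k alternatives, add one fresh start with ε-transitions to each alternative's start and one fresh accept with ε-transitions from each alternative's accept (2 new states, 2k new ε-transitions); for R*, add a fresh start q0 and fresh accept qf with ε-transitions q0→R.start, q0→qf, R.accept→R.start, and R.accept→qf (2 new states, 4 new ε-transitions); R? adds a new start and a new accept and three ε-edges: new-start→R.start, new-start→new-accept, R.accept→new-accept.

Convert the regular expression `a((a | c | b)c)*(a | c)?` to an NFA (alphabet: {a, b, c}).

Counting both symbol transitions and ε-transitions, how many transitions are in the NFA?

27

Bottom-up over the parse tree:
Each of the 7 symbol leaves contributes 1 transition (1 symbol, 0 ε).
  a | c | b — 9 transitions (3 symbol, 6 ε)
  (a | c | b)c — 11 transitions (4 symbol, 7 ε)
  ((a | c | b)c)* — 15 transitions (4 symbol, 11 ε)
  a | c — 6 transitions (2 symbol, 4 ε)
  (a | c)? — 9 transitions (2 symbol, 7 ε)
  a((a | c | b)c)*(a | c)? — 27 transitions (7 symbol, 20 ε)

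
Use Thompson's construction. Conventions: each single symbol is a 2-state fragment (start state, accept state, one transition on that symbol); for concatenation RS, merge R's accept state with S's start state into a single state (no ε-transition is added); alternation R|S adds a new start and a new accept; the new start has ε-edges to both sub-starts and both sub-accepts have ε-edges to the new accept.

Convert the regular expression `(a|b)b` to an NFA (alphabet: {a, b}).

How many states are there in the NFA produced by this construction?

Building bottom-up:
Each of the 3 symbol leaves contributes a 2-state fragment.
  a|b — 6 states
  (a|b)b — 7 states

7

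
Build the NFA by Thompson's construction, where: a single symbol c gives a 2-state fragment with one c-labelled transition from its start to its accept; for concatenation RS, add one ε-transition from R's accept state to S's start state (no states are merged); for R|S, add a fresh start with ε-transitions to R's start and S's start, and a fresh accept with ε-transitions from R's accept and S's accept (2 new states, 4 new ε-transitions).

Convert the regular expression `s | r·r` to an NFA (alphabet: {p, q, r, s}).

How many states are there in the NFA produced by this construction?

By structural recursion:
Each of the 3 symbol leaves contributes a 2-state fragment.
  r·r — 4 states
  s | r·r — 8 states

8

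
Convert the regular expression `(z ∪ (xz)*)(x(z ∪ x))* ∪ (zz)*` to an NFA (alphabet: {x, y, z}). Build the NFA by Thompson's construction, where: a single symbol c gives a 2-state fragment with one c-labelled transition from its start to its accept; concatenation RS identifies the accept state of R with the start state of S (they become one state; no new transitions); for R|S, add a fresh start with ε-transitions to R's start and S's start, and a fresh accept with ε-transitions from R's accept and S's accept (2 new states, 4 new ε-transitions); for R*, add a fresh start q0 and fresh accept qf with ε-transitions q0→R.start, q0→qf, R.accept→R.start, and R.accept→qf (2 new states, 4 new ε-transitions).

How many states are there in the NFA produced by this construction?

24

Recursing over subexpressions:
Each of the 8 symbol leaves contributes a 2-state fragment.
  xz — 3 states
  (xz)* — 5 states
  z ∪ (xz)* — 9 states
  z ∪ x — 6 states
  x(z ∪ x) — 7 states
  (x(z ∪ x))* — 9 states
  (z ∪ (xz)*)(x(z ∪ x))* — 17 states
  zz — 3 states
  (zz)* — 5 states
  (z ∪ (xz)*)(x(z ∪ x))* ∪ (zz)* — 24 states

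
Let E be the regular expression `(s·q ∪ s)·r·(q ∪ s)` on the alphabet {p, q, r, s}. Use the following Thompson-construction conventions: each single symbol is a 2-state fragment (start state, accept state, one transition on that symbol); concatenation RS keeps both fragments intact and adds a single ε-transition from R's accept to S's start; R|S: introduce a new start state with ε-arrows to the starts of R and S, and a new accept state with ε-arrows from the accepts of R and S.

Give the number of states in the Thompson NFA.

Building bottom-up:
Each of the 6 symbol leaves contributes a 2-state fragment.
  s·q — 4 states
  s·q ∪ s — 8 states
  q ∪ s — 6 states
  (s·q ∪ s)·r·(q ∪ s) — 16 states

16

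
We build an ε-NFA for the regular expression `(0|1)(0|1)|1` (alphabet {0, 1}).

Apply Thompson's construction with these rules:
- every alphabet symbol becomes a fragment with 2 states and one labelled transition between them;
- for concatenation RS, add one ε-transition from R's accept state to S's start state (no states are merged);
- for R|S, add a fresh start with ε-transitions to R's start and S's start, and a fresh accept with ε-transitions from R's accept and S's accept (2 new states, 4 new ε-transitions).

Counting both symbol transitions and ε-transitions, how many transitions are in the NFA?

By structural recursion:
Each of the 5 symbol leaves contributes 1 transition (1 symbol, 0 ε).
  0|1 = 6 transitions (2 symbol, 4 ε)
  0|1 = 6 transitions (2 symbol, 4 ε)
  (0|1)(0|1) = 13 transitions (4 symbol, 9 ε)
  (0|1)(0|1)|1 = 18 transitions (5 symbol, 13 ε)

18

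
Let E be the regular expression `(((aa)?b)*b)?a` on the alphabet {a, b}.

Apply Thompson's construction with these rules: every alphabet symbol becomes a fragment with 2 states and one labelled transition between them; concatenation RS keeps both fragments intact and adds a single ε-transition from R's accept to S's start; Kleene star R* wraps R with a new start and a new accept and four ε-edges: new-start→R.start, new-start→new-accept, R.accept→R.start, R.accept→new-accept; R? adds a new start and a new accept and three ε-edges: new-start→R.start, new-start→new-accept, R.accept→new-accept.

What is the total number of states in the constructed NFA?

Per subexpression:
Each of the 5 symbol leaves contributes a 2-state fragment.
  aa — 4 states
  (aa)? — 6 states
  (aa)?b — 8 states
  ((aa)?b)* — 10 states
  ((aa)?b)*b — 12 states
  (((aa)?b)*b)? — 14 states
  (((aa)?b)*b)?a — 16 states

16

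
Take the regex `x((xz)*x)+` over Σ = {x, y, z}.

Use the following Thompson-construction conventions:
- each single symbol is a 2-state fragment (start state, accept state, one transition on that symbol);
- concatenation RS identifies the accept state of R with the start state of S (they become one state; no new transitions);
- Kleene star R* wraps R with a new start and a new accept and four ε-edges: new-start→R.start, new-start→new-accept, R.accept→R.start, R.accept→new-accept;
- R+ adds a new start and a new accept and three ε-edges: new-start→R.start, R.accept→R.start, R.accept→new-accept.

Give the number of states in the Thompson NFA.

9

Recursing over subexpressions:
Each of the 4 symbol leaves contributes a 2-state fragment.
  xz → 3 states
  (xz)* → 5 states
  (xz)*x → 6 states
  ((xz)*x)+ → 8 states
  x((xz)*x)+ → 9 states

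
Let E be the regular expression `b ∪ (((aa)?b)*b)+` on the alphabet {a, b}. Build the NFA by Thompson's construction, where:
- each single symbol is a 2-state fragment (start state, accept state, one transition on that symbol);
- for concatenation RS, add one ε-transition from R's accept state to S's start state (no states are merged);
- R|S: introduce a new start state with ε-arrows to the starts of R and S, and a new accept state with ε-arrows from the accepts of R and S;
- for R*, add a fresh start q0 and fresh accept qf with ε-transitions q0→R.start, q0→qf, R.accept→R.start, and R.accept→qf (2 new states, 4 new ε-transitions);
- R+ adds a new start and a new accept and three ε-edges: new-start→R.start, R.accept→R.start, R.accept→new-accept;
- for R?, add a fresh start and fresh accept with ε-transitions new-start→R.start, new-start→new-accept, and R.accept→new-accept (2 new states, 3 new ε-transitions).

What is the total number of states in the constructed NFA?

18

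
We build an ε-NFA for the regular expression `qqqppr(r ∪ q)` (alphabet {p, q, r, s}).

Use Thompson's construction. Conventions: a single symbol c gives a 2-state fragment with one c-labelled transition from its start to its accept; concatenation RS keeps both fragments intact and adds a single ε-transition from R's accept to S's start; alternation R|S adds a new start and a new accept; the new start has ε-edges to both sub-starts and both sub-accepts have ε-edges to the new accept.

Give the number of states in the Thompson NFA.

Per subexpression:
Each of the 8 symbol leaves contributes a 2-state fragment.
  r ∪ q — 6 states
  qqqppr(r ∪ q) — 18 states

18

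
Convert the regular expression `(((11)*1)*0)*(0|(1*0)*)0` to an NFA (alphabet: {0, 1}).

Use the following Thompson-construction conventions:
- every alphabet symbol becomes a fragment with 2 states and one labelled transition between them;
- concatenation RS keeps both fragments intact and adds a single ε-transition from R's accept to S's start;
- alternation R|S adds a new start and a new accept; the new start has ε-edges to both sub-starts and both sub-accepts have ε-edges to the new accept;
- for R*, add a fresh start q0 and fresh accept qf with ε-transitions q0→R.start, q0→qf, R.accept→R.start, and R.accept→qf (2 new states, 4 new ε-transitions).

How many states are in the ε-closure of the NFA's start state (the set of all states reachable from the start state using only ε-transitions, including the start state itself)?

Work bottom-up. For each fragment F, track |ε-closure(F.start)| and whether F's accept lies in that closure (i.e. whether F accepts ε). A single-symbol fragment has closure size 1 and does not accept ε.
  11 — C equals the left operand's closure size = 1 (its accept is not ε-reachable, so the closure stops there)
  (11)* — new start has ε-edges to the inner start and to the new accept, so C = 2 + 1 = 3
  (11)*1 — the left operand accepts ε, so the closure extends into the next operand (via the concat ε-link); C = 3 + 1 = 4
  ((11)*1)* — the star's fresh start ε-reaches both the body's start and the fresh accept: C = 2 + 4 = 6
  ((11)*1)*0 — C = 6 + 1 = 7 (closure spills across the concat boundary because the left factor accepts ε)
  (((11)*1)*0)* — the star's fresh start ε-reaches both the body's start and the fresh accept: C = 2 + 7 = 9
  1* — C = 1 (new start) + 1 (body) + 1 (new accept) = 3
  1*0 — C = 3 + 1 = 4 (closure spills across the concat boundary because the left factor accepts ε)
  (1*0)* — the star's fresh start ε-reaches both the body's start and the fresh accept: C = 2 + 4 = 6
  0|(1*0)* — C = 1 (new start) + (1 + 6) + 1 (new accept, since some branch ε-reaches its own accept) = 9
  (((11)*1)*0)*(0|(1*0)*)0 — the left operand accepts ε, so the closure extends into the next operand (via the concat ε-link); C = 9 + 9 + 1 = 19

19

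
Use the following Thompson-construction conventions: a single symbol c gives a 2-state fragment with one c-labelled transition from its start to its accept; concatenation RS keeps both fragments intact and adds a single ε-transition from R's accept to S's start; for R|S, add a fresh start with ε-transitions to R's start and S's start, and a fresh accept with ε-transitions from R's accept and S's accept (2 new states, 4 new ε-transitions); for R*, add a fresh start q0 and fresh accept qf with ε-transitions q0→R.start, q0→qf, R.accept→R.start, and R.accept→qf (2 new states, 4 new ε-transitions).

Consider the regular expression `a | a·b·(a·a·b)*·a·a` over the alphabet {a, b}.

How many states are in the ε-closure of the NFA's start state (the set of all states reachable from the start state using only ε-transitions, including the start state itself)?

3

Compute the ε-closure size of each fragment's start state recursively; a symbol fragment's start has no outgoing ε-edge, so its closure is just itself (size 1).
  a·a·b : same as the first factor's closure: C = 1
  (a·a·b)* : C = 1 (new start) + 1 (body) + 1 (new accept) = 3
  a·b·(a·a·b)*·a·a : same as the first factor's closure: C = 1
  a | a·b·(a·a·b)*·a·a : new start ε-reaches every alternative's start; none of them accept ε, so the new accept is not reached: C = 1 + 1 + 1 = 3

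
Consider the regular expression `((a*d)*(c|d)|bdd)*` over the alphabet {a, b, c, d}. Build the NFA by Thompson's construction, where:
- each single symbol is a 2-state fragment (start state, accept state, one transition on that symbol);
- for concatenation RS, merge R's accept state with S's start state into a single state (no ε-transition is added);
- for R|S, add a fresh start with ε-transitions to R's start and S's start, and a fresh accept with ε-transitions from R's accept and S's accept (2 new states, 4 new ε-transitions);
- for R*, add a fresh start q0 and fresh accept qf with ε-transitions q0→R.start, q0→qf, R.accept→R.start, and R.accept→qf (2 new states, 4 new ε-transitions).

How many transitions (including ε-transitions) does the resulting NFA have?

27

Bottom-up over the parse tree:
Each of the 7 symbol leaves contributes 1 transition (1 symbol, 0 ε).
  a* → 5 transitions (1 symbol, 4 ε)
  a*d → 6 transitions (2 symbol, 4 ε)
  (a*d)* → 10 transitions (2 symbol, 8 ε)
  c|d → 6 transitions (2 symbol, 4 ε)
  (a*d)*(c|d) → 16 transitions (4 symbol, 12 ε)
  bdd → 3 transitions (3 symbol, 0 ε)
  (a*d)*(c|d)|bdd → 23 transitions (7 symbol, 16 ε)
  ((a*d)*(c|d)|bdd)* → 27 transitions (7 symbol, 20 ε)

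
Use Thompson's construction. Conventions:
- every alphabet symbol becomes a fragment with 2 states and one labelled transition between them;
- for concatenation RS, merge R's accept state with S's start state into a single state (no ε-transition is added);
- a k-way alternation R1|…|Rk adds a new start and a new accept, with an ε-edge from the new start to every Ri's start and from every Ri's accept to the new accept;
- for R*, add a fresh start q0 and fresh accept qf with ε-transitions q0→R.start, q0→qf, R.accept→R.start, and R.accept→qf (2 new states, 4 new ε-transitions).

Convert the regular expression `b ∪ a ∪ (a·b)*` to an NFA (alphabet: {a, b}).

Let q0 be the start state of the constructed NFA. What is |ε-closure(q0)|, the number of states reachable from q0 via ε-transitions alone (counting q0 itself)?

7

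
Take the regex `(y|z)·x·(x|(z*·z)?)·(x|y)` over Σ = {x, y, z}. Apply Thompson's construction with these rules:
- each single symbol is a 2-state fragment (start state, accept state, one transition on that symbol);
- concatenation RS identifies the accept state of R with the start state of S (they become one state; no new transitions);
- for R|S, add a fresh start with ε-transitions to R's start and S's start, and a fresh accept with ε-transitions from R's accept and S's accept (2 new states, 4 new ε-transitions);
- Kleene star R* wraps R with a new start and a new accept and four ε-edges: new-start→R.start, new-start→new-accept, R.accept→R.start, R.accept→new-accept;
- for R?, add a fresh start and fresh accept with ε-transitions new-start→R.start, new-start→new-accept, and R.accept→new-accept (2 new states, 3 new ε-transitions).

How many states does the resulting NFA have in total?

Building bottom-up:
Each of the 8 symbol leaves contributes a 2-state fragment.
  y|z = 6 states
  z* = 4 states
  z*·z = 5 states
  (z*·z)? = 7 states
  x|(z*·z)? = 11 states
  x|y = 6 states
  (y|z)·x·(x|(z*·z)?)·(x|y) = 22 states

22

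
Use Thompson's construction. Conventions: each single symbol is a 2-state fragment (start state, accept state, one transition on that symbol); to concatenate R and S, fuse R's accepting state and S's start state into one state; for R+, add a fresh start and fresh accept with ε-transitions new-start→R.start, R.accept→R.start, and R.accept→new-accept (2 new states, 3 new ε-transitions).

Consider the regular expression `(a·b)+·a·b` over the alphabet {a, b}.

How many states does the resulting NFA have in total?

7

Bottom-up over the parse tree:
Each of the 4 symbol leaves contributes a 2-state fragment.
  a·b : 3 states
  (a·b)+ : 5 states
  (a·b)+·a·b : 7 states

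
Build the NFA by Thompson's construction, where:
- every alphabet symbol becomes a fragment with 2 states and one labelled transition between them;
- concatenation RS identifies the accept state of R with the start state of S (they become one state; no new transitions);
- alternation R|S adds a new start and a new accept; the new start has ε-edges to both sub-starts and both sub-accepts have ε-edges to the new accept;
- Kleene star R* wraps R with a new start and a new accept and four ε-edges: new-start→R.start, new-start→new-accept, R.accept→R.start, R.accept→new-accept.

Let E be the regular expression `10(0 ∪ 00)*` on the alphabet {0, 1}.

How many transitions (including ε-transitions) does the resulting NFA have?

Building bottom-up:
Each of the 5 symbol leaves contributes 1 transition (1 symbol, 0 ε).
  00 = 2 transitions (2 symbol, 0 ε)
  0 ∪ 00 = 7 transitions (3 symbol, 4 ε)
  (0 ∪ 00)* = 11 transitions (3 symbol, 8 ε)
  10(0 ∪ 00)* = 13 transitions (5 symbol, 8 ε)

13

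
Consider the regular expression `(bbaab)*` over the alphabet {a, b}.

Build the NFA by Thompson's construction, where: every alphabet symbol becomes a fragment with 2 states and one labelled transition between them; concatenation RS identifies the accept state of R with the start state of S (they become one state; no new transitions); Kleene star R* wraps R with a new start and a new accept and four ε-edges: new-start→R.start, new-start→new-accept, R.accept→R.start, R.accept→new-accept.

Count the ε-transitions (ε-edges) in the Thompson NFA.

4

By structural recursion:
Each of the 5 symbol leaves contributes 0 ε-transitions.
  bbaab = 0 ε-transitions
  (bbaab)* = 4 ε-transitions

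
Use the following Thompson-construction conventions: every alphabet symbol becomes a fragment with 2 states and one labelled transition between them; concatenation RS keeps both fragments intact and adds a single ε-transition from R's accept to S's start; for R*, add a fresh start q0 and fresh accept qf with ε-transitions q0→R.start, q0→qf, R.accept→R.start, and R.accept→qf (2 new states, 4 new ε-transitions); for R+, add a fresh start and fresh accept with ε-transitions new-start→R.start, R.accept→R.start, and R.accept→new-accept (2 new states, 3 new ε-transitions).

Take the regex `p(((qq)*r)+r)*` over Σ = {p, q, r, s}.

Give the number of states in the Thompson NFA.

Recursing over subexpressions:
Each of the 5 symbol leaves contributes a 2-state fragment.
  qq = 4 states
  (qq)* = 6 states
  (qq)*r = 8 states
  ((qq)*r)+ = 10 states
  ((qq)*r)+r = 12 states
  (((qq)*r)+r)* = 14 states
  p(((qq)*r)+r)* = 16 states

16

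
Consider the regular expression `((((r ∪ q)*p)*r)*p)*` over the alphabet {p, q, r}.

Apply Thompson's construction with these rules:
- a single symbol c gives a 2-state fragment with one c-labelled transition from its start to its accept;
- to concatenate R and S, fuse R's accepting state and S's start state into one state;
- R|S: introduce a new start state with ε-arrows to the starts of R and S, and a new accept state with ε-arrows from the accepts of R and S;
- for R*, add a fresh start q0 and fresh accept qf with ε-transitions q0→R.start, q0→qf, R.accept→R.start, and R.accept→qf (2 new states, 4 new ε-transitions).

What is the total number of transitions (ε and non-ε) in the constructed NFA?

Building bottom-up:
Each of the 5 symbol leaves contributes 1 transition (1 symbol, 0 ε).
  r ∪ q = 6 transitions (2 symbol, 4 ε)
  (r ∪ q)* = 10 transitions (2 symbol, 8 ε)
  (r ∪ q)*p = 11 transitions (3 symbol, 8 ε)
  ((r ∪ q)*p)* = 15 transitions (3 symbol, 12 ε)
  ((r ∪ q)*p)*r = 16 transitions (4 symbol, 12 ε)
  (((r ∪ q)*p)*r)* = 20 transitions (4 symbol, 16 ε)
  (((r ∪ q)*p)*r)*p = 21 transitions (5 symbol, 16 ε)
  ((((r ∪ q)*p)*r)*p)* = 25 transitions (5 symbol, 20 ε)

25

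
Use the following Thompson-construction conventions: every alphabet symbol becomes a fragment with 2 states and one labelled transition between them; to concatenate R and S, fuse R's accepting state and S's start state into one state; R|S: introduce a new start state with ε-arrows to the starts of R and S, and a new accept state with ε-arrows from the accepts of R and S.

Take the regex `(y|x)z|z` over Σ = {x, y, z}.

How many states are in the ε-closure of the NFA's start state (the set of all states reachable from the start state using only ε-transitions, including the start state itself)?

5

Compute the ε-closure size of each fragment's start state recursively; a symbol fragment's start has no outgoing ε-edge, so its closure is just itself (size 1).
  y|x : new start ε-reaches every alternative's start; none of them accept ε, so the new accept is not reached: |ε-closure| = 1 + 1 + 1 = 3
  (y|x)z : same as the first factor's closure: |ε-closure| = 3
  (y|x)z|z : new start ε-reaches every alternative's start; none of them accept ε, so the new accept is not reached: |ε-closure| = 1 + 3 + 1 = 5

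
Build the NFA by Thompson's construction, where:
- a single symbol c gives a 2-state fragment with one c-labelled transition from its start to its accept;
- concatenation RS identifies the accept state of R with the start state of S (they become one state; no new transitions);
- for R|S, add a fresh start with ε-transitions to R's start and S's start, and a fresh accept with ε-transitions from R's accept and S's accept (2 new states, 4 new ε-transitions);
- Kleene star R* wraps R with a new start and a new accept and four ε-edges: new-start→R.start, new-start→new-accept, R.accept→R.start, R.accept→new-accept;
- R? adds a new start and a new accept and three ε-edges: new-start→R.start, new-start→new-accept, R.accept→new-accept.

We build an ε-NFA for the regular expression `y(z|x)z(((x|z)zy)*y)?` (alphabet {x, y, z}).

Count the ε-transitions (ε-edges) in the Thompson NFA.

Building bottom-up:
Each of the 9 symbol leaves contributes 0 ε-transitions.
  z|x → 4 ε-transitions
  x|z → 4 ε-transitions
  (x|z)zy → 4 ε-transitions
  ((x|z)zy)* → 8 ε-transitions
  ((x|z)zy)*y → 8 ε-transitions
  (((x|z)zy)*y)? → 11 ε-transitions
  y(z|x)z(((x|z)zy)*y)? → 15 ε-transitions

15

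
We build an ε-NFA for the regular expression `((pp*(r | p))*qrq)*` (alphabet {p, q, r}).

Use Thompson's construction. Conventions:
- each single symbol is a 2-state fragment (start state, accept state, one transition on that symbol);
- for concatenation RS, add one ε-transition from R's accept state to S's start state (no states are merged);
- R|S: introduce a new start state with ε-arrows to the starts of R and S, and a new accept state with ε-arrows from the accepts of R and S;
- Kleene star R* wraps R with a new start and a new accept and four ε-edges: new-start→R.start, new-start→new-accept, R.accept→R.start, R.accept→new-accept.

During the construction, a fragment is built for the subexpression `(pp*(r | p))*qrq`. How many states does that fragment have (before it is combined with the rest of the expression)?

20

Fragment for `(pp*(r | p))*qrq`:
Each of the 7 symbol leaves contributes a 2-state fragment.
  p* → 4 states
  r | p → 6 states
  pp*(r | p) → 12 states
  (pp*(r | p))* → 14 states
  (pp*(r | p))*qrq → 20 states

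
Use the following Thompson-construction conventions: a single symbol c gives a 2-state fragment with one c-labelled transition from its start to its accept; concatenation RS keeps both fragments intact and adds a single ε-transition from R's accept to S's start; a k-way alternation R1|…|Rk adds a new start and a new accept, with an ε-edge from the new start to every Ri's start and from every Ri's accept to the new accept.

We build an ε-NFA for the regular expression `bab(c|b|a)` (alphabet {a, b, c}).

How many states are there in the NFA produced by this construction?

14

By structural recursion:
Each of the 6 symbol leaves contributes a 2-state fragment.
  c|b|a : 8 states
  bab(c|b|a) : 14 states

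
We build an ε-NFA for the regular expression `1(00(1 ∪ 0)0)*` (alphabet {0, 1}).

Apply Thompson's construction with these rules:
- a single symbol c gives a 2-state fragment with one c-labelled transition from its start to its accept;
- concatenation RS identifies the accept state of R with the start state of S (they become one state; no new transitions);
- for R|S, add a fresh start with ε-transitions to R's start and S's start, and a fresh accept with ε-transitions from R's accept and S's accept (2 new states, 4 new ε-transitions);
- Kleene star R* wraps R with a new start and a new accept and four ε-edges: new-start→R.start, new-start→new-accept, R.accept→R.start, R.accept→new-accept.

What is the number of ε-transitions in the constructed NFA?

8

Bottom-up over the parse tree:
Each of the 6 symbol leaves contributes 0 ε-transitions.
  1 ∪ 0 = 4 ε-transitions
  00(1 ∪ 0)0 = 4 ε-transitions
  (00(1 ∪ 0)0)* = 8 ε-transitions
  1(00(1 ∪ 0)0)* = 8 ε-transitions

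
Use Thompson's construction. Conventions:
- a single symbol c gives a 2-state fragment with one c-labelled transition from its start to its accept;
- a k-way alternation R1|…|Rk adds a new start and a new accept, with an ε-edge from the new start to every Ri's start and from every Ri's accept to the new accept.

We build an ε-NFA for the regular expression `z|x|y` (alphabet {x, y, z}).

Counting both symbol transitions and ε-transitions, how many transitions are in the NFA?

9

Building bottom-up:
Each of the 3 symbol leaves contributes 1 transition (1 symbol, 0 ε).
  z|x|y → 9 transitions (3 symbol, 6 ε)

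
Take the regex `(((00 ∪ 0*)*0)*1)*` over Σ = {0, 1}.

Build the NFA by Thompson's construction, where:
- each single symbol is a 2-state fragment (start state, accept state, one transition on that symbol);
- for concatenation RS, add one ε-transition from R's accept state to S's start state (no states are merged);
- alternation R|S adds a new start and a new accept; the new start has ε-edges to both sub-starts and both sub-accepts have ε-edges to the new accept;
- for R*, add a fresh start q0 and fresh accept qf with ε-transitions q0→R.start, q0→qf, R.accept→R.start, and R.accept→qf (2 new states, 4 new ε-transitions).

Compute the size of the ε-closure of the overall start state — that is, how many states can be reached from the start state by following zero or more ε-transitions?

Compute the ε-closure size of each fragment's start state recursively; a symbol fragment's start has no outgoing ε-edge, so its closure is just itself (size 1).
  00 — C equals the left operand's closure size = 1 (its accept is not ε-reachable, so the closure stops there)
  0* — C = 1 (new start) + 1 (body) + 1 (new accept) = 3
  00 ∪ 0* — new start ε-reaches every alternative's start; at least one alternative accepts ε, so the union's new accept is reached too: C = 1 + 1 + 3 + 1 = 6
  (00 ∪ 0*)* — the star's fresh start ε-reaches both the body's start and the fresh accept: C = 2 + 6 = 8
  (00 ∪ 0*)*0 — the left operand accepts ε, so the closure extends into the next operand (via the concat ε-link); C = 8 + 1 = 9
  ((00 ∪ 0*)*0)* — new start has ε-edges to the inner start and to the new accept, so C = 2 + 9 = 11
  ((00 ∪ 0*)*0)*1 — C = 11 + 1 = 12 (closure spills across the concat boundary because the left factor accepts ε)
  (((00 ∪ 0*)*0)*1)* — new start has ε-edges to the inner start and to the new accept, so C = 2 + 12 = 14

14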